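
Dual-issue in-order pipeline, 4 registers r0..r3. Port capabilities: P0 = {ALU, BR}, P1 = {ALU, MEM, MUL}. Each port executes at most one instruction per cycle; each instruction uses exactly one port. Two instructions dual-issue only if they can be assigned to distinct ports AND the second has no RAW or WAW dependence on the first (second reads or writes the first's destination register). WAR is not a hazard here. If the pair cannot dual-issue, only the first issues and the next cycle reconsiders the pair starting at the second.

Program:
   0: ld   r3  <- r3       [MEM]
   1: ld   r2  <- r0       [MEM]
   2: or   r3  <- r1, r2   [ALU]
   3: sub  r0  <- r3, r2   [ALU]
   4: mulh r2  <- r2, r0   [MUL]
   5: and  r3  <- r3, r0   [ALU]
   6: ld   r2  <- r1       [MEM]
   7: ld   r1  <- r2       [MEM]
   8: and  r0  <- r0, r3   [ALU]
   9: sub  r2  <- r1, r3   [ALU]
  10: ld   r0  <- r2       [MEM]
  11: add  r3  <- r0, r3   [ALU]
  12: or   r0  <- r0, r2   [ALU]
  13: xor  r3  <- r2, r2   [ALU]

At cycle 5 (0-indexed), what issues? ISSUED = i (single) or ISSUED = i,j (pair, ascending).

ISSUED = 6

  cy0 -> i0 (ld) no-port MEM/MEM
  cy1 -> i1 (ld) RAW r2
  cy2 -> i2 (or) RAW r3
  cy3 -> i3 (sub) RAW r0
  cy4 -> i4,i5 (mulh+and) 2-wide
  cy5 -> i6 (ld) no-port MEM/MEM
  cy6 -> i7,i8 (ld+and) 2-wide
  cy7 -> i9 (sub) RAW r2
  cy8 -> i10 (ld) RAW r0
  cy9 -> i11,i12 (add+or) 2-wide
  cy10 -> i13 (xor) tail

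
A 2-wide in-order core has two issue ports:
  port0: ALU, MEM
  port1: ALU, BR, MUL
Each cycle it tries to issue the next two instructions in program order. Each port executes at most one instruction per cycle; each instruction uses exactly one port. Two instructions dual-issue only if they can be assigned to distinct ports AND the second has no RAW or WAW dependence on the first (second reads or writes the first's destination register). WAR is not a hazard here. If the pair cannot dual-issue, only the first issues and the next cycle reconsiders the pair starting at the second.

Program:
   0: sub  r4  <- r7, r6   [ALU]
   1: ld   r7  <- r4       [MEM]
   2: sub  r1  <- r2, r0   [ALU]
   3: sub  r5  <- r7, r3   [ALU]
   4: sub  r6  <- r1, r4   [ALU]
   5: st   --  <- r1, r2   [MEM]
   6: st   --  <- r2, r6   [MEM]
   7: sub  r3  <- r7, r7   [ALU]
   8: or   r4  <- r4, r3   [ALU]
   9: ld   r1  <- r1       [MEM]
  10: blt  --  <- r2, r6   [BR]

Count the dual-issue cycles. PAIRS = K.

#0 head=0: sub.ALU i0 RAW r4
#1 head=1: ld.MEM/sub.ALU i1/i2 pair
#2 head=3: sub.ALU/sub.ALU i3/i4 pair
#3 head=5: st.MEM i5 no-port MEM/MEM
#4 head=6: st.MEM/sub.ALU i6/i7 pair
#5 head=8: or.ALU/ld.MEM i8/i9 pair
#6 head=10: blt.BR i10 tail

PAIRS = 4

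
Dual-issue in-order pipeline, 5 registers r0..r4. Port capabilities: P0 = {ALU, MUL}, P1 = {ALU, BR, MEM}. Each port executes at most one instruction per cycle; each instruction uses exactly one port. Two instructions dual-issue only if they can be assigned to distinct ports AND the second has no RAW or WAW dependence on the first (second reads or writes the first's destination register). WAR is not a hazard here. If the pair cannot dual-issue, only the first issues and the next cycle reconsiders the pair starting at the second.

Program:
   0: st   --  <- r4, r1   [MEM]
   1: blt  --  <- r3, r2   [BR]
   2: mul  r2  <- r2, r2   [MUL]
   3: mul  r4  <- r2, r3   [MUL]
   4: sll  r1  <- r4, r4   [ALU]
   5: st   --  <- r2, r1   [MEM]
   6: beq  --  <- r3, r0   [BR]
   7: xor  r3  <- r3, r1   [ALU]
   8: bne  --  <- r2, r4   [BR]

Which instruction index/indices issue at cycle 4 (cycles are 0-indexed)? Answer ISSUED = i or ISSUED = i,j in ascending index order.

t=0 i0:st.MEM ; no-port MEM/BR
t=1 i1,i2:blt.BR+mul.MUL ; dual
t=2 i3:mul.MUL ; RAW r4
t=3 i4:sll.ALU ; RAW r1
t=4 i5:st.MEM ; no-port MEM/BR
t=5 i6,i7:beq.BR+xor.ALU ; dual
t=6 i8:bne.BR ; tail

ISSUED = 5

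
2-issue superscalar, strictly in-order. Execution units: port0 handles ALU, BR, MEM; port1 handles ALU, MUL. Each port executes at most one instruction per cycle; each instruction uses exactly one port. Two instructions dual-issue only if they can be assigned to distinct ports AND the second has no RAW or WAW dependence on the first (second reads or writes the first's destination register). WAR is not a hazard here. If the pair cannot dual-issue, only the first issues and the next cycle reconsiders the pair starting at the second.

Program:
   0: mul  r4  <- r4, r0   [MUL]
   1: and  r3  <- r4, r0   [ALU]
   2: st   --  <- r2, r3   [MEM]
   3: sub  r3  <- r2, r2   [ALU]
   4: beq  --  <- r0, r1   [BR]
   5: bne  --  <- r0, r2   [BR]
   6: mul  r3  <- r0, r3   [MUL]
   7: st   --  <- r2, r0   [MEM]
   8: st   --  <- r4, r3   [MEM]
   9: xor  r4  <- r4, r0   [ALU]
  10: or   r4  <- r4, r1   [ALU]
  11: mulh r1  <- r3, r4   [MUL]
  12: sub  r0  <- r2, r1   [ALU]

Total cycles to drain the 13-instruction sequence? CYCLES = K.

[0] i0  mul  -- RAW r4
[1] i1  and  -- RAW r3
[2] i2/i3  st sub  -- dual
[3] i4  beq  -- no-port BR/BR
[4] i5/i6  bne mul  -- dual
[5] i7  st  -- no-port MEM/MEM
[6] i8/i9  st xor  -- dual
[7] i10  or  -- RAW r4
[8] i11  mulh  -- RAW r1
[9] i12  sub  -- tail

CYCLES = 10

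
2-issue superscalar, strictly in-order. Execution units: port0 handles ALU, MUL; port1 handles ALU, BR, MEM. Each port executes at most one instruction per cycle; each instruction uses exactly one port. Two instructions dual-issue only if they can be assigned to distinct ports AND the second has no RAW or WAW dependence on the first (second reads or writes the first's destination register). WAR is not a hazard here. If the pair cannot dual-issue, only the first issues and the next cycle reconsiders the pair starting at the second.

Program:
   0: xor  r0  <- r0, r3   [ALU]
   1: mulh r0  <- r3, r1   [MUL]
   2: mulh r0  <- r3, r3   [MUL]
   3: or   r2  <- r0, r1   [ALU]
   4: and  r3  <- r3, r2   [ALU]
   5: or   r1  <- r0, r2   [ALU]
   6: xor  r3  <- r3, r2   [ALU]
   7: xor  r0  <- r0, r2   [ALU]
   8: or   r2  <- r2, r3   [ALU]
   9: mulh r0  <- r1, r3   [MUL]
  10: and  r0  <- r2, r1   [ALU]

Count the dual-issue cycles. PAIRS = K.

c0: i0 xor.ALU  WAW r0
c1: i1 mulh.MUL  no-port MUL/MUL
c2: i2 mulh.MUL  RAW r0
c3: i3 or.ALU  RAW r2
c4: i4/i5 and.ALU/or.ALU  dual
c5: i6/i7 xor.ALU/xor.ALU  dual
c6: i8/i9 or.ALU/mulh.MUL  dual
c7: i10 and.ALU  tail

PAIRS = 3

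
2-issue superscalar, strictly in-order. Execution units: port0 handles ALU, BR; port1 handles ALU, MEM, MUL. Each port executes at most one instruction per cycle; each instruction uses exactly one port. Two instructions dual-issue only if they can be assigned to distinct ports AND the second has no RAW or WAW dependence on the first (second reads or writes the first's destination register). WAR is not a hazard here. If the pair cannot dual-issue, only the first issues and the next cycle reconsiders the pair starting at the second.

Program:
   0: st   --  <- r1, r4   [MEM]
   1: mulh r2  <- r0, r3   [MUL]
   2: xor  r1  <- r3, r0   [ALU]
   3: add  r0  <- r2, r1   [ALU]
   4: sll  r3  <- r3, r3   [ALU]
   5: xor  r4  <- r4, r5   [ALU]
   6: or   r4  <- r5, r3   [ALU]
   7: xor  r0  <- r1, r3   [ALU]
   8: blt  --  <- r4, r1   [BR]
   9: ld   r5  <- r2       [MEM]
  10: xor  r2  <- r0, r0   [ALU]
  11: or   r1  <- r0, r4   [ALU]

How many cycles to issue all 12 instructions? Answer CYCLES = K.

[0] i0  st  -- no-port MEM/MUL
[1] i1,i2  mulh xor  -- pair
[2] i3,i4  add sll  -- pair
[3] i5  xor  -- WAW r4
[4] i6,i7  or xor  -- pair
[5] i8,i9  blt ld  -- pair
[6] i10,i11  xor or  -- pair

CYCLES = 7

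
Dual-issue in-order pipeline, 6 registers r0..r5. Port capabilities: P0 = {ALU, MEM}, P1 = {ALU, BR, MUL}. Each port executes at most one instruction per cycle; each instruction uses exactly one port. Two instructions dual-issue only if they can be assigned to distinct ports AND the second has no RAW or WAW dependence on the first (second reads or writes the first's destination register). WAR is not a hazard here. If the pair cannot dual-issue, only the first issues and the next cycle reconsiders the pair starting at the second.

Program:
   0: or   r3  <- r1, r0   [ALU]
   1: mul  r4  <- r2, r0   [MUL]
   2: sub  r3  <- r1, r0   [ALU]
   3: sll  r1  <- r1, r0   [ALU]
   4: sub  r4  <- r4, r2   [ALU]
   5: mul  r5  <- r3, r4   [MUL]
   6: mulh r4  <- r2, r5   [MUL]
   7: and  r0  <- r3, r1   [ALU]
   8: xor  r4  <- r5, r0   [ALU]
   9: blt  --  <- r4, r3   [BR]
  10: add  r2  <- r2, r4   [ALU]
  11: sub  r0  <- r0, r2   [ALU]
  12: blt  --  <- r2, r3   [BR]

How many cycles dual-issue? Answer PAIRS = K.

0. or.ALU+mul.MUL @i0/i1  | dual
1. sub.ALU+sll.ALU @i2/i3  | dual
2. sub.ALU @i4  | RAW r4
3. mul.MUL @i5  | no-port MUL/MUL
4. mulh.MUL+and.ALU @i6/i7  | dual
5. xor.ALU @i8  | RAW r4
6. blt.BR+add.ALU @i9/i10  | dual
7. sub.ALU+blt.BR @i11/i12  | dual

PAIRS = 5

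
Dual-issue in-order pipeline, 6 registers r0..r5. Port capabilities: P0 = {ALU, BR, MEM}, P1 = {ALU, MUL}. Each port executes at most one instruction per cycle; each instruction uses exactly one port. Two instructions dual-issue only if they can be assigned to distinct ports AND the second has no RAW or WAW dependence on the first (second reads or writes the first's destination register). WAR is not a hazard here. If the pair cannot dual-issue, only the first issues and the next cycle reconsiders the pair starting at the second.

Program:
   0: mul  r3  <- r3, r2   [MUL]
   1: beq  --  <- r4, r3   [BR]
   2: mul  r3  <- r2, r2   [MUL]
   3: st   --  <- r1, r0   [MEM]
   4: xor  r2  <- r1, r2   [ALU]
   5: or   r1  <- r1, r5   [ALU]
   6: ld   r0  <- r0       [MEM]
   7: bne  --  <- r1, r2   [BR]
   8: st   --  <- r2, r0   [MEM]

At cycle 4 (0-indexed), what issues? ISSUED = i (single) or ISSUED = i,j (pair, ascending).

0. mul @i0  | RAW r3
1. beq+mul @i1&i2  | dual
2. st+xor @i3&i4  | dual
3. or+ld @i5&i6  | dual
4. bne @i7  | no-port BR/MEM
5. st @i8  | tail

ISSUED = 7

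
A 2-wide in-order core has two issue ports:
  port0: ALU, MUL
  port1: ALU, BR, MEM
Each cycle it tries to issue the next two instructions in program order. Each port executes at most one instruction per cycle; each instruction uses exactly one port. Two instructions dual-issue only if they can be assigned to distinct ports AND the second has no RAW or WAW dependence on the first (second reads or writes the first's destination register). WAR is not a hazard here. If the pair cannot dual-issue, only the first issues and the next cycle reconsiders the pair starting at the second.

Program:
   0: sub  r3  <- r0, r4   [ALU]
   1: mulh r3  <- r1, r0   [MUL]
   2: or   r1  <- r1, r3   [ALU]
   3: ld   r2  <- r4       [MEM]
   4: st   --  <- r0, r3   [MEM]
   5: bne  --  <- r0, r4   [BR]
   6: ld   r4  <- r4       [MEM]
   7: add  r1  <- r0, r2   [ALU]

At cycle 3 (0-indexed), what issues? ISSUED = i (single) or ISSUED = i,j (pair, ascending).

[0] i0  sub  -- WAW r3
[1] i1  mulh  -- RAW r3
[2] i2/i3  or/ld  -- dual
[3] i4  st  -- no-port MEM/BR
[4] i5  bne  -- no-port BR/MEM
[5] i6/i7  ld/add  -- dual

ISSUED = 4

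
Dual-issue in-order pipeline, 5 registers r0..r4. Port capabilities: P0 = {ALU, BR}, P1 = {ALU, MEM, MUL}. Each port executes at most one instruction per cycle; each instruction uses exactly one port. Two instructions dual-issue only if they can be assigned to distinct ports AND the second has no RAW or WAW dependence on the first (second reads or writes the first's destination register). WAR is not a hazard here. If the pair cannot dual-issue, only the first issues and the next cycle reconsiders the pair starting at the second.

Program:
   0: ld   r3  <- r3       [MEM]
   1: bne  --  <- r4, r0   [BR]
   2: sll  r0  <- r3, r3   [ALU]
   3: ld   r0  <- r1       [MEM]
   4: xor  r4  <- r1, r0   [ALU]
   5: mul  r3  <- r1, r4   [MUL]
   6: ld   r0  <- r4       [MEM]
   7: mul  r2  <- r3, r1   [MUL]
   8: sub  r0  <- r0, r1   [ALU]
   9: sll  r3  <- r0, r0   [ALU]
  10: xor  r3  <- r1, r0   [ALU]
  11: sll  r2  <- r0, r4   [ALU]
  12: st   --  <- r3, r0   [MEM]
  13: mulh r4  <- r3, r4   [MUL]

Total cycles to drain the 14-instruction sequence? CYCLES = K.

[0] i0/i1  ld;bne  -- dual
[1] i2  sll  -- WAW r0
[2] i3  ld  -- RAW r0
[3] i4  xor  -- RAW r4
[4] i5  mul  -- no-port MUL/MEM
[5] i6  ld  -- no-port MEM/MUL
[6] i7/i8  mul;sub  -- dual
[7] i9  sll  -- WAW r3
[8] i10/i11  xor;sll  -- dual
[9] i12  st  -- no-port MEM/MUL
[10] i13  mulh  -- tail

CYCLES = 11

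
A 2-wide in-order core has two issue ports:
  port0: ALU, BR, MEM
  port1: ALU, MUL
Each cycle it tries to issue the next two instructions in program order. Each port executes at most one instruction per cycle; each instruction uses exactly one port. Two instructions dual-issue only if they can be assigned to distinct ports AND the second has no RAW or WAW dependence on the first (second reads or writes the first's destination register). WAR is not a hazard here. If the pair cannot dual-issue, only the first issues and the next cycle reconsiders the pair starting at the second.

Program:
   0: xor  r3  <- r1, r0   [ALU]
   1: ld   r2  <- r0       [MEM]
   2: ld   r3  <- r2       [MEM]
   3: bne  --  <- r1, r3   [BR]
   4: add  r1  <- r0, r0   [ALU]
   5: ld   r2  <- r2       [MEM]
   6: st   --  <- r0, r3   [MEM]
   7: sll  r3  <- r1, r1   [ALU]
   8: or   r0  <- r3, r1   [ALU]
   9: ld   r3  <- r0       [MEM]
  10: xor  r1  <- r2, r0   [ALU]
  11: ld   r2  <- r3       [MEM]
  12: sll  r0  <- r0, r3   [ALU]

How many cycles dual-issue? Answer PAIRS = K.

#0 head=0: xor ld i0+i1 pair
#1 head=2: ld i2 no-port MEM/BR
#2 head=3: bne add i3+i4 pair
#3 head=5: ld i5 no-port MEM/MEM
#4 head=6: st sll i6+i7 pair
#5 head=8: or i8 RAW r0
#6 head=9: ld xor i9+i10 pair
#7 head=11: ld sll i11+i12 pair

PAIRS = 5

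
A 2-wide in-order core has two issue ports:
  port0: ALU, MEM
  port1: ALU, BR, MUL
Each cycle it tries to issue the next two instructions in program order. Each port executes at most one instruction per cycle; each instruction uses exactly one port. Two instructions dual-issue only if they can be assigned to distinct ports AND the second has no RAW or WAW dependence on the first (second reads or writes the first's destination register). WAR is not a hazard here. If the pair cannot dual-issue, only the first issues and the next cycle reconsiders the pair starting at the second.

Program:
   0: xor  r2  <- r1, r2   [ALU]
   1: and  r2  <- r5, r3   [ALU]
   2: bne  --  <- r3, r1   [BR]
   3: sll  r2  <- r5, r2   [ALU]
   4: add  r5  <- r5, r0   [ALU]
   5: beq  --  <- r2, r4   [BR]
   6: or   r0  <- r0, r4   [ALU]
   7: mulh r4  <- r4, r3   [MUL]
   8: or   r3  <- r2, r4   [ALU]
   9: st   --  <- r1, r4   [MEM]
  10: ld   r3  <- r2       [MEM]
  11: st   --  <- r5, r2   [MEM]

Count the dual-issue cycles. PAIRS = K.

PAIRS = 4

#0 head=0: xor i0 WAW r2
#1 head=1: and+bne i1,i2 pair
#2 head=3: sll+add i3,i4 pair
#3 head=5: beq+or i5,i6 pair
#4 head=7: mulh i7 RAW r4
#5 head=8: or+st i8,i9 pair
#6 head=10: ld i10 no-port MEM/MEM
#7 head=11: st i11 tail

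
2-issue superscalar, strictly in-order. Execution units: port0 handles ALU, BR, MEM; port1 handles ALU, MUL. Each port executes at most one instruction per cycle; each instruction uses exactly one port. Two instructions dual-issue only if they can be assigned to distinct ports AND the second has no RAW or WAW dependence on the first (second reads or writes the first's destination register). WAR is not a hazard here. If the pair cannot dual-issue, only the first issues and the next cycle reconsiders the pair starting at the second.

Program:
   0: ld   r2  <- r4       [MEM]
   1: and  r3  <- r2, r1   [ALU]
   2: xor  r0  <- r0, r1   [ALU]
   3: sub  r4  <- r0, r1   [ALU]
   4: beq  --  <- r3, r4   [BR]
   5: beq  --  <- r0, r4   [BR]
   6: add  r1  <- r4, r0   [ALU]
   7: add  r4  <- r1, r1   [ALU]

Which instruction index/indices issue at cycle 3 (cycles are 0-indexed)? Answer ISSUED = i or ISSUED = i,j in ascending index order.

ISSUED = 4

[0] i0  ld.MEM  -- RAW r2
[1] i1+i2  and.ALU/xor.ALU  -- 2-wide
[2] i3  sub.ALU  -- RAW r4
[3] i4  beq.BR  -- no-port BR/BR
[4] i5+i6  beq.BR/add.ALU  -- 2-wide
[5] i7  add.ALU  -- tail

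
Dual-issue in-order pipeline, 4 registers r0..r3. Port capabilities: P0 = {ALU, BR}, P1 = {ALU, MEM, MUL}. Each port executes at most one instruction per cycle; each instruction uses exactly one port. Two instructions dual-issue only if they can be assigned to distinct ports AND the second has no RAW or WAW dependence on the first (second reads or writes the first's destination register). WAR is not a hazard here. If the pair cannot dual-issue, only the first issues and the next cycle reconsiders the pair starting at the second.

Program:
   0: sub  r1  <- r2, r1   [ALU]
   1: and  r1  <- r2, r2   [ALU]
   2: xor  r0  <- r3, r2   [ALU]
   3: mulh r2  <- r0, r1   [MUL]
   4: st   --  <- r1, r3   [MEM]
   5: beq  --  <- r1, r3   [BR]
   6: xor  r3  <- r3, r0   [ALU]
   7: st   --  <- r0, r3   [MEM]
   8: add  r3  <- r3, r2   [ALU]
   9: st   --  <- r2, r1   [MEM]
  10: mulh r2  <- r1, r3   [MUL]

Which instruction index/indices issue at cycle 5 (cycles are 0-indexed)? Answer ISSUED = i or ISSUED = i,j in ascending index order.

ISSUED = 7,8

c0: i0 sub.ALU  WAW r1
c1: i1,i2 and.ALU/xor.ALU  dual
c2: i3 mulh.MUL  no-port MUL/MEM
c3: i4,i5 st.MEM/beq.BR  dual
c4: i6 xor.ALU  RAW r3
c5: i7,i8 st.MEM/add.ALU  dual
c6: i9 st.MEM  no-port MEM/MUL
c7: i10 mulh.MUL  tail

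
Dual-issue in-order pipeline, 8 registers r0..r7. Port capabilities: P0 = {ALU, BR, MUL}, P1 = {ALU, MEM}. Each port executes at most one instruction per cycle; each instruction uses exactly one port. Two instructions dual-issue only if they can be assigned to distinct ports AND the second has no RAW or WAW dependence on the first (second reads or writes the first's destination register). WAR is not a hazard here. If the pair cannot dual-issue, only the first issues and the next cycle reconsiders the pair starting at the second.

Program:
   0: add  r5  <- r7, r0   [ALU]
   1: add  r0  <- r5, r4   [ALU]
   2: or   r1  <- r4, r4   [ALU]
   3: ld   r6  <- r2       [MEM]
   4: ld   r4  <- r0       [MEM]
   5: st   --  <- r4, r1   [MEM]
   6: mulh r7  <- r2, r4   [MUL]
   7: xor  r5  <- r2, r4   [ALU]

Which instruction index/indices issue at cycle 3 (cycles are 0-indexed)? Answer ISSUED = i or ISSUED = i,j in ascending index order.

#0 head=0: add i0 RAW r5
#1 head=1: add+or i1+i2 2-wide
#2 head=3: ld i3 no-port MEM/MEM
#3 head=4: ld i4 no-port MEM/MEM
#4 head=5: st+mulh i5+i6 2-wide
#5 head=7: xor i7 tail

ISSUED = 4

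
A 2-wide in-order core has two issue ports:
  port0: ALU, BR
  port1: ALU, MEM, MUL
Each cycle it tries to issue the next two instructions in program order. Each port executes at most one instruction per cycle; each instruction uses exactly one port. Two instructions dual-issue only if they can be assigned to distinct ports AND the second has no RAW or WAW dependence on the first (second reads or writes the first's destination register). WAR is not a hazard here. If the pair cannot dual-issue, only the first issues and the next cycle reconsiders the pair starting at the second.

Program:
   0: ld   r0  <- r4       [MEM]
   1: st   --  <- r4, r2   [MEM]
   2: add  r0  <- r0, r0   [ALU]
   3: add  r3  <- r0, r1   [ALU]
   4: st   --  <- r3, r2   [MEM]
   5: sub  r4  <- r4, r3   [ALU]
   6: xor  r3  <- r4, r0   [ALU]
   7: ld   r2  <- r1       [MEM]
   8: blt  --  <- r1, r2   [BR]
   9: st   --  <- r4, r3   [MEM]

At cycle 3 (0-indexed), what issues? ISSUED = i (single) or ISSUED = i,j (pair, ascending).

t=0 i0:ld.MEM ; no-port MEM/MEM
t=1 i1&i2:st.MEM add.ALU ; dual
t=2 i3:add.ALU ; RAW r3
t=3 i4&i5:st.MEM sub.ALU ; dual
t=4 i6&i7:xor.ALU ld.MEM ; dual
t=5 i8&i9:blt.BR st.MEM ; dual

ISSUED = 4,5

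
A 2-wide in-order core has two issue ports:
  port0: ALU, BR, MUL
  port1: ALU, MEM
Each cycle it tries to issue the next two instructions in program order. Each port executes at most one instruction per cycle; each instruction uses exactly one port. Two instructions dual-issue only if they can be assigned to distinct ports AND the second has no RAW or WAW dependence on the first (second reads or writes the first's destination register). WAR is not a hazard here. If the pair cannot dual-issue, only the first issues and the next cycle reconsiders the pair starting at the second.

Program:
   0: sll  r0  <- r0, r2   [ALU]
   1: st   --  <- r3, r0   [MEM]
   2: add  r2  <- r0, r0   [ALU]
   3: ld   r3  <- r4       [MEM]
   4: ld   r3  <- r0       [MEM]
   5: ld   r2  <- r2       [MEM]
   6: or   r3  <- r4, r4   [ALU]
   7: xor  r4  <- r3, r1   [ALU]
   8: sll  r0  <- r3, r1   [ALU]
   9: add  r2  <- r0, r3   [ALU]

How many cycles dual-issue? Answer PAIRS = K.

PAIRS = 3

t=0 i0:sll ; RAW r0
t=1 i1&i2:st;add ; 2-wide
t=2 i3:ld ; no-port MEM/MEM
t=3 i4:ld ; no-port MEM/MEM
t=4 i5&i6:ld;or ; 2-wide
t=5 i7&i8:xor;sll ; 2-wide
t=6 i9:add ; tail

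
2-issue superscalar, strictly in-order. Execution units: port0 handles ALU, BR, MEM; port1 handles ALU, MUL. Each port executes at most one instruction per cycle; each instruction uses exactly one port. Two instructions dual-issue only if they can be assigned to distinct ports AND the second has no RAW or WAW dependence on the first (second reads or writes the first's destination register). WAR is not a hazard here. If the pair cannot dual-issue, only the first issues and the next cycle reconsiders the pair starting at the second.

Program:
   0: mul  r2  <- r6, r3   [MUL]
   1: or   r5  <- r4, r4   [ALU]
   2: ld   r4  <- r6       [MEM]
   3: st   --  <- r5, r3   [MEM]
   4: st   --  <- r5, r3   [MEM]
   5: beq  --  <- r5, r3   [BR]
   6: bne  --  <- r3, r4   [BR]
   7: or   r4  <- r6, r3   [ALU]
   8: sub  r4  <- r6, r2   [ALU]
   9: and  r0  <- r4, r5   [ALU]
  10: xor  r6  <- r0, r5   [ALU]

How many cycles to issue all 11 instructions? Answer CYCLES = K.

CYCLES = 9

0. mul.MUL;or.ALU @i0&i1  | dual
1. ld.MEM @i2  | no-port MEM/MEM
2. st.MEM @i3  | no-port MEM/MEM
3. st.MEM @i4  | no-port MEM/BR
4. beq.BR @i5  | no-port BR/BR
5. bne.BR;or.ALU @i6&i7  | dual
6. sub.ALU @i8  | RAW r4
7. and.ALU @i9  | RAW r0
8. xor.ALU @i10  | tail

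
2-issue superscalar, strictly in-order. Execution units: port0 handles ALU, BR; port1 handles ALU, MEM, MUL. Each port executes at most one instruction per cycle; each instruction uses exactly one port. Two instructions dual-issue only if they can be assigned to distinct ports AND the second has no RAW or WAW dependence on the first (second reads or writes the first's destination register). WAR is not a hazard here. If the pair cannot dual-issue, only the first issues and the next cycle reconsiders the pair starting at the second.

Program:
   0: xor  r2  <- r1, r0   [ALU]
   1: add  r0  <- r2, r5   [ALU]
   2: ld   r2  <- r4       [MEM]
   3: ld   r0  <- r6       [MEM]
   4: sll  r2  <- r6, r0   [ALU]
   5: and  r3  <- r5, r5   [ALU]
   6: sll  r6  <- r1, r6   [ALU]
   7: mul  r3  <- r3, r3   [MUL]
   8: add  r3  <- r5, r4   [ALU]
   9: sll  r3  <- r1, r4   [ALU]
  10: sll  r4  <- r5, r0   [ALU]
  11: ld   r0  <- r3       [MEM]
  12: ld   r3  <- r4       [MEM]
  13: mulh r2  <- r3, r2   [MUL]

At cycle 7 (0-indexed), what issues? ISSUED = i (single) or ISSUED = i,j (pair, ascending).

  cy0 -> i0 (xor.ALU) RAW r2
  cy1 -> i1/i2 (add.ALU/ld.MEM) pair
  cy2 -> i3 (ld.MEM) RAW r0
  cy3 -> i4/i5 (sll.ALU/and.ALU) pair
  cy4 -> i6/i7 (sll.ALU/mul.MUL) pair
  cy5 -> i8 (add.ALU) WAW r3
  cy6 -> i9/i10 (sll.ALU/sll.ALU) pair
  cy7 -> i11 (ld.MEM) no-port MEM/MEM
  cy8 -> i12 (ld.MEM) no-port MEM/MUL
  cy9 -> i13 (mulh.MUL) tail

ISSUED = 11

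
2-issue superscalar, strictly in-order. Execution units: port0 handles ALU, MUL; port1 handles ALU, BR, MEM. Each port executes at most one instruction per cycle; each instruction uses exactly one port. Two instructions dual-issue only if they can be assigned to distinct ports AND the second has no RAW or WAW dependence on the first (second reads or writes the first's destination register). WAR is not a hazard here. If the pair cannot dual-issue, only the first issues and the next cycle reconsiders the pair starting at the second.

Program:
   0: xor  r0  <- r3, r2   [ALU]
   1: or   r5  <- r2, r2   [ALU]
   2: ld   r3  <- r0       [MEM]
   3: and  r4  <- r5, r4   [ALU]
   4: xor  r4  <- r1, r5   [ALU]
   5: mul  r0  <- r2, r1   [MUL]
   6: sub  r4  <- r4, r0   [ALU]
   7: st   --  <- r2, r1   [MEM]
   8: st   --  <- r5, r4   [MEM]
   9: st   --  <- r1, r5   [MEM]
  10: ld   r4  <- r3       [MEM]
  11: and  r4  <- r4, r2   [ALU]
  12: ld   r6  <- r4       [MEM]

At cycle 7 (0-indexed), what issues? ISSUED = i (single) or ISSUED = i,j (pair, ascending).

ISSUED = 11

[0] i0/i1  xor/or  -- 2-wide
[1] i2/i3  ld/and  -- 2-wide
[2] i4/i5  xor/mul  -- 2-wide
[3] i6/i7  sub/st  -- 2-wide
[4] i8  st  -- no-port MEM/MEM
[5] i9  st  -- no-port MEM/MEM
[6] i10  ld  -- RAW+WAW r4
[7] i11  and  -- RAW r4
[8] i12  ld  -- tail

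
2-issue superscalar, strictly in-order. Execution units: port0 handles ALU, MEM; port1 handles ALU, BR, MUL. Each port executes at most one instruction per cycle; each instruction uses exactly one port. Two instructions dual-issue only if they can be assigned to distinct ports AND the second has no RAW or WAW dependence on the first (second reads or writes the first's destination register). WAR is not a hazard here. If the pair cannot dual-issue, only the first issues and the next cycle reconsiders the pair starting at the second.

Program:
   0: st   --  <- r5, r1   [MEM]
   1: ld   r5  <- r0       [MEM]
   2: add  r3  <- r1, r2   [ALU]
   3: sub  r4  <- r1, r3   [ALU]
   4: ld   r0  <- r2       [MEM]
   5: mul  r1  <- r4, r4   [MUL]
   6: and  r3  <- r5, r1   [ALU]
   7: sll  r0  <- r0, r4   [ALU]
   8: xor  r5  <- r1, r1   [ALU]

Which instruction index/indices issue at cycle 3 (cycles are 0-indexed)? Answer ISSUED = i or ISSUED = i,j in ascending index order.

  cy0 -> i0 (st.MEM) no-port MEM/MEM
  cy1 -> i1&i2 (ld.MEM;add.ALU) dual
  cy2 -> i3&i4 (sub.ALU;ld.MEM) dual
  cy3 -> i5 (mul.MUL) RAW r1
  cy4 -> i6&i7 (and.ALU;sll.ALU) dual
  cy5 -> i8 (xor.ALU) tail

ISSUED = 5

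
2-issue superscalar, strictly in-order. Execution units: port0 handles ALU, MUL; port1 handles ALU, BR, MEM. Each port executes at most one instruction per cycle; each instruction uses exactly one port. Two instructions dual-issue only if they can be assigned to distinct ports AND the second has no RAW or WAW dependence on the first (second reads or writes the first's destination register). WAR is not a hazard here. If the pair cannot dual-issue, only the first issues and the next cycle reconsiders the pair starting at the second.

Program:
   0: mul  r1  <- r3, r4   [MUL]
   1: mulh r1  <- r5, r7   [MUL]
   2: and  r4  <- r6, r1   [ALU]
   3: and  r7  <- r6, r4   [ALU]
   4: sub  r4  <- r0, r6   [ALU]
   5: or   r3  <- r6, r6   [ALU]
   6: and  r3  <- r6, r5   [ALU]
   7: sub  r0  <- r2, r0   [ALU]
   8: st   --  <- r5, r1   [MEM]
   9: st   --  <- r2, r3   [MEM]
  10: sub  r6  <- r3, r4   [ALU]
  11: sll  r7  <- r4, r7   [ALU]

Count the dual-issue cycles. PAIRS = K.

PAIRS = 3

t=0 i0:mul.MUL ; no-port MUL/MUL
t=1 i1:mulh.MUL ; RAW r1
t=2 i2:and.ALU ; RAW r4
t=3 i3/i4:and.ALU+sub.ALU ; pair
t=4 i5:or.ALU ; WAW r3
t=5 i6/i7:and.ALU+sub.ALU ; pair
t=6 i8:st.MEM ; no-port MEM/MEM
t=7 i9/i10:st.MEM+sub.ALU ; pair
t=8 i11:sll.ALU ; tail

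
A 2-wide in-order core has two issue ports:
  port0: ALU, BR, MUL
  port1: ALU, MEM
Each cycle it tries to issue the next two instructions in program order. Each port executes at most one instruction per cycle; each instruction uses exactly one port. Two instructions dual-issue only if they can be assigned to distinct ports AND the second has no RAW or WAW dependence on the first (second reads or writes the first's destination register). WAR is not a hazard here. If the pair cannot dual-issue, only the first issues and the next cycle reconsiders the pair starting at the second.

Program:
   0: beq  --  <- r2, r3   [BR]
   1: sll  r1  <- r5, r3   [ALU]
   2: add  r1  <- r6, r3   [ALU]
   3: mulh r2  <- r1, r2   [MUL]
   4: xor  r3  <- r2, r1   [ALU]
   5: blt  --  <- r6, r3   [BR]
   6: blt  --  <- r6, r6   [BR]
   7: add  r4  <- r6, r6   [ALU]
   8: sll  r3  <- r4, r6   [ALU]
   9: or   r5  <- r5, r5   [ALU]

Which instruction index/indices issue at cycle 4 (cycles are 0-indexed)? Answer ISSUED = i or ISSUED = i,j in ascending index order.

ISSUED = 5

t=0 i0+i1:beq/sll ; dual
t=1 i2:add ; RAW r1
t=2 i3:mulh ; RAW r2
t=3 i4:xor ; RAW r3
t=4 i5:blt ; no-port BR/BR
t=5 i6+i7:blt/add ; dual
t=6 i8+i9:sll/or ; dual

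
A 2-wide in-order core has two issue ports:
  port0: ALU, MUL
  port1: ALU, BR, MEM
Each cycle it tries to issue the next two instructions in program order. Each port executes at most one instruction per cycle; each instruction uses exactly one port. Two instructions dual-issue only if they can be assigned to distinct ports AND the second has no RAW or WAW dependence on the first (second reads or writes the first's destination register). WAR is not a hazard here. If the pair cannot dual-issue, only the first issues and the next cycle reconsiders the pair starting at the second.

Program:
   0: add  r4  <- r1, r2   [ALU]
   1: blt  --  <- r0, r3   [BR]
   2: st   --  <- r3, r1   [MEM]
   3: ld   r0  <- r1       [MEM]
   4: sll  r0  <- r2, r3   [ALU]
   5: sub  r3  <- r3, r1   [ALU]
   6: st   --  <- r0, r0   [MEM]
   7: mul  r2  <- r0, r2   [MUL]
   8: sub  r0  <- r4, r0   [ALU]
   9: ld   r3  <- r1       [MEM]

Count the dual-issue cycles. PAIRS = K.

0. add.ALU;blt.BR @i0,i1  | 2-wide
1. st.MEM @i2  | no-port MEM/MEM
2. ld.MEM @i3  | WAW r0
3. sll.ALU;sub.ALU @i4,i5  | 2-wide
4. st.MEM;mul.MUL @i6,i7  | 2-wide
5. sub.ALU;ld.MEM @i8,i9  | 2-wide

PAIRS = 4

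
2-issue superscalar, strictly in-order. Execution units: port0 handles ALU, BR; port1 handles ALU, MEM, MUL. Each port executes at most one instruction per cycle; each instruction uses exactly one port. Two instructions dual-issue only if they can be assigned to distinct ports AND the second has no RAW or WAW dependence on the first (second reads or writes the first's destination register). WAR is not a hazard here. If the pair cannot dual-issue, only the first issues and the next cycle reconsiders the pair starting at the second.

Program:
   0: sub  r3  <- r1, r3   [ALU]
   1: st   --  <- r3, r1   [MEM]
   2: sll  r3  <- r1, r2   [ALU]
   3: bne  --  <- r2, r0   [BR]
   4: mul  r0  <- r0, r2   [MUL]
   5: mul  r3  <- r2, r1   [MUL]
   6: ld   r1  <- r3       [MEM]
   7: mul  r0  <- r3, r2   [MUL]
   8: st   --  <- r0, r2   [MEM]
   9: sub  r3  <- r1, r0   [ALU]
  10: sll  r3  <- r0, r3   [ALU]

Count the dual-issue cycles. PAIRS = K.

#0 head=0: sub.ALU i0 RAW r3
#1 head=1: st.MEM sll.ALU i1,i2 pair
#2 head=3: bne.BR mul.MUL i3,i4 pair
#3 head=5: mul.MUL i5 no-port MUL/MEM
#4 head=6: ld.MEM i6 no-port MEM/MUL
#5 head=7: mul.MUL i7 no-port MUL/MEM
#6 head=8: st.MEM sub.ALU i8,i9 pair
#7 head=10: sll.ALU i10 tail

PAIRS = 3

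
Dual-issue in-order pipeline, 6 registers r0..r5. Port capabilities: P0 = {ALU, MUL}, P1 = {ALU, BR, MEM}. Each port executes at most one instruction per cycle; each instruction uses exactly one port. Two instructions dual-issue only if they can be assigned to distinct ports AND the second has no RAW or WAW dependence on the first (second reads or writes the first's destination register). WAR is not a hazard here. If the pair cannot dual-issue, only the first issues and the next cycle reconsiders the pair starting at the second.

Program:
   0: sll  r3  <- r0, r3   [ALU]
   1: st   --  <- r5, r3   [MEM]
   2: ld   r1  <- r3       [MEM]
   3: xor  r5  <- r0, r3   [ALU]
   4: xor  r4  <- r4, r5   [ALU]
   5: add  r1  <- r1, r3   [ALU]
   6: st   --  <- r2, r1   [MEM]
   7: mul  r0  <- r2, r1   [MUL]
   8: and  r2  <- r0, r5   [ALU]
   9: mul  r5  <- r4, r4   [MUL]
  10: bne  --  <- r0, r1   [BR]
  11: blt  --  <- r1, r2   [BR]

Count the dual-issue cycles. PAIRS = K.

[0] i0  sll.ALU  -- RAW r3
[1] i1  st.MEM  -- no-port MEM/MEM
[2] i2&i3  ld.MEM xor.ALU  -- 2-wide
[3] i4&i5  xor.ALU add.ALU  -- 2-wide
[4] i6&i7  st.MEM mul.MUL  -- 2-wide
[5] i8&i9  and.ALU mul.MUL  -- 2-wide
[6] i10  bne.BR  -- no-port BR/BR
[7] i11  blt.BR  -- tail

PAIRS = 4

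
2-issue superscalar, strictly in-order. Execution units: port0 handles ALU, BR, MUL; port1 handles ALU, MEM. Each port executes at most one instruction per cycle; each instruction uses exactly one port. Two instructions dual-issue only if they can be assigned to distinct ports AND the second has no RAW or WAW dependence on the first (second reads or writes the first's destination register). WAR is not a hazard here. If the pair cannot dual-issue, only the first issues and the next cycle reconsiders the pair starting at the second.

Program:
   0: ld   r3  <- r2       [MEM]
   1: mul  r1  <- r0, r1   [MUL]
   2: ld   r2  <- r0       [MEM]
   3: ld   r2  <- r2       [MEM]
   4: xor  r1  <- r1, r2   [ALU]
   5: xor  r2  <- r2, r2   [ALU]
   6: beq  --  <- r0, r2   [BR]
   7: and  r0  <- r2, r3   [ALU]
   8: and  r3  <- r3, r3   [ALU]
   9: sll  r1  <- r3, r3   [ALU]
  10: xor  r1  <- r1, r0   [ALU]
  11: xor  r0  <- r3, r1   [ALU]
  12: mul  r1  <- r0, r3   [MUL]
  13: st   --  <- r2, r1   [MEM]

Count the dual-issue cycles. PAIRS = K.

t=0 i0+i1:ld+mul ; dual
t=1 i2:ld ; no-port MEM/MEM
t=2 i3:ld ; RAW r2
t=3 i4+i5:xor+xor ; dual
t=4 i6+i7:beq+and ; dual
t=5 i8:and ; RAW r3
t=6 i9:sll ; RAW+WAW r1
t=7 i10:xor ; RAW r1
t=8 i11:xor ; RAW r0
t=9 i12:mul ; RAW r1
t=10 i13:st ; tail

PAIRS = 3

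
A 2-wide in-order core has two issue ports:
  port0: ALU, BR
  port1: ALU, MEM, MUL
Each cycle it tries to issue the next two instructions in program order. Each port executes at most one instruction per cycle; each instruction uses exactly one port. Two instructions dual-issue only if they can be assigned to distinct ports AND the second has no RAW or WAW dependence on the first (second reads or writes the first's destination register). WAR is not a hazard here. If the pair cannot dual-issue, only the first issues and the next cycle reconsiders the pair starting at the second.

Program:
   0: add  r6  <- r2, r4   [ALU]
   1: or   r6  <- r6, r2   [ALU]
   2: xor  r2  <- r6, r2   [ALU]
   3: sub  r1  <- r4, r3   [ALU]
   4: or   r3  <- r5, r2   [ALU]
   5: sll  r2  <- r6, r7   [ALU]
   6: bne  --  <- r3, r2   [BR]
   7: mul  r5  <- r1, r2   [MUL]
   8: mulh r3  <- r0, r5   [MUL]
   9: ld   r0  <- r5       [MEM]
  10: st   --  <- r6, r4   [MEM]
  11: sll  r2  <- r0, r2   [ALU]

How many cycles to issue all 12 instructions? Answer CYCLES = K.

CYCLES = 8

t=0 i0:add.ALU ; RAW+WAW r6
t=1 i1:or.ALU ; RAW r6
t=2 i2/i3:xor.ALU;sub.ALU ; dual
t=3 i4/i5:or.ALU;sll.ALU ; dual
t=4 i6/i7:bne.BR;mul.MUL ; dual
t=5 i8:mulh.MUL ; no-port MUL/MEM
t=6 i9:ld.MEM ; no-port MEM/MEM
t=7 i10/i11:st.MEM;sll.ALU ; dual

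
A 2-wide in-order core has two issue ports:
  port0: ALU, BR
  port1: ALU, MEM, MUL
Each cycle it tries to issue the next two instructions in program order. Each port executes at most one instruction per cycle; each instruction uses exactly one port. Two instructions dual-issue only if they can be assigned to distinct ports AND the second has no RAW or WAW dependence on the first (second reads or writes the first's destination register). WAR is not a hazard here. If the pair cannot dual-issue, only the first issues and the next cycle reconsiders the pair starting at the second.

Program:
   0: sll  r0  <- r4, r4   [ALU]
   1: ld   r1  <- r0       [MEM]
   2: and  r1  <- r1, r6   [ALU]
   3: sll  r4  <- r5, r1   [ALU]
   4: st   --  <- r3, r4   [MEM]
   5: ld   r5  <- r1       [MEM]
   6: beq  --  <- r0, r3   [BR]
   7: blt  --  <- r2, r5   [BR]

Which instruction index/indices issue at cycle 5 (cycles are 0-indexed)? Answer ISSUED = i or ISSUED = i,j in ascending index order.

ISSUED = 5,6

[0] i0  sll.ALU  -- RAW r0
[1] i1  ld.MEM  -- RAW+WAW r1
[2] i2  and.ALU  -- RAW r1
[3] i3  sll.ALU  -- RAW r4
[4] i4  st.MEM  -- no-port MEM/MEM
[5] i5+i6  ld.MEM/beq.BR  -- 2-wide
[6] i7  blt.BR  -- tail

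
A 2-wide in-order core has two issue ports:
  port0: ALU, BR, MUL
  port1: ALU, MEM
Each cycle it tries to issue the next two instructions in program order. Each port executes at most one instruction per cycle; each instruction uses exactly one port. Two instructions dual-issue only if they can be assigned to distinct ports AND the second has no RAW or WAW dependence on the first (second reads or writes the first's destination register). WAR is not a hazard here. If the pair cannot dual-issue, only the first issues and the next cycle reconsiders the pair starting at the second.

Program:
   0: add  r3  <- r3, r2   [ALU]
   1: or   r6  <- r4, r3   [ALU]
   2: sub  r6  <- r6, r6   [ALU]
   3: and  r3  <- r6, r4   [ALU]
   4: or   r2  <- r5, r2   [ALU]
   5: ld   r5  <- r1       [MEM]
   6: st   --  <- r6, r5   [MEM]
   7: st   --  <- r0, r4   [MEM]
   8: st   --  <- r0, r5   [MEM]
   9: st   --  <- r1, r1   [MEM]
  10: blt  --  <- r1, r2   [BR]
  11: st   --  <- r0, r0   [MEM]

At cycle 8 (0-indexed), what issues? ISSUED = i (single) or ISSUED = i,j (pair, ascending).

0. add @i0  | RAW r3
1. or @i1  | RAW+WAW r6
2. sub @i2  | RAW r6
3. and+or @i3+i4  | pair
4. ld @i5  | no-port MEM/MEM
5. st @i6  | no-port MEM/MEM
6. st @i7  | no-port MEM/MEM
7. st @i8  | no-port MEM/MEM
8. st+blt @i9+i10  | pair
9. st @i11  | tail

ISSUED = 9,10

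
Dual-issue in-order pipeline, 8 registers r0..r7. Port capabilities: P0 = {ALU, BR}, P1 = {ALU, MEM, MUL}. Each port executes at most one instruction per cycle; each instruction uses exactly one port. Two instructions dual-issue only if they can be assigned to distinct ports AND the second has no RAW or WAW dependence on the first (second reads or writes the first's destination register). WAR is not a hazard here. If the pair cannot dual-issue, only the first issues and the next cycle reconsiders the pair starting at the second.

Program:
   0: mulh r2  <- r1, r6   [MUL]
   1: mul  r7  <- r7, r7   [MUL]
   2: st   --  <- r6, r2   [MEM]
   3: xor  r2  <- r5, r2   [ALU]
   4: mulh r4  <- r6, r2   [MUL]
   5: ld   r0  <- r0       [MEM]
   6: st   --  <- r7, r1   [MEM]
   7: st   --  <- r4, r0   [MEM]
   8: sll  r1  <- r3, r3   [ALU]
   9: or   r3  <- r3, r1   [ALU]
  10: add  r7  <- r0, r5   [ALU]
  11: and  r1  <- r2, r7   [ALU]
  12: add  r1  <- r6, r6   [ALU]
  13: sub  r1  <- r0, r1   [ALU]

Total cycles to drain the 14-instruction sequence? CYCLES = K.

CYCLES = 11

c0: i0 mulh  no-port MUL/MUL
c1: i1 mul  no-port MUL/MEM
c2: i2,i3 st/xor  dual
c3: i4 mulh  no-port MUL/MEM
c4: i5 ld  no-port MEM/MEM
c5: i6 st  no-port MEM/MEM
c6: i7,i8 st/sll  dual
c7: i9,i10 or/add  dual
c8: i11 and  WAW r1
c9: i12 add  RAW+WAW r1
c10: i13 sub  tail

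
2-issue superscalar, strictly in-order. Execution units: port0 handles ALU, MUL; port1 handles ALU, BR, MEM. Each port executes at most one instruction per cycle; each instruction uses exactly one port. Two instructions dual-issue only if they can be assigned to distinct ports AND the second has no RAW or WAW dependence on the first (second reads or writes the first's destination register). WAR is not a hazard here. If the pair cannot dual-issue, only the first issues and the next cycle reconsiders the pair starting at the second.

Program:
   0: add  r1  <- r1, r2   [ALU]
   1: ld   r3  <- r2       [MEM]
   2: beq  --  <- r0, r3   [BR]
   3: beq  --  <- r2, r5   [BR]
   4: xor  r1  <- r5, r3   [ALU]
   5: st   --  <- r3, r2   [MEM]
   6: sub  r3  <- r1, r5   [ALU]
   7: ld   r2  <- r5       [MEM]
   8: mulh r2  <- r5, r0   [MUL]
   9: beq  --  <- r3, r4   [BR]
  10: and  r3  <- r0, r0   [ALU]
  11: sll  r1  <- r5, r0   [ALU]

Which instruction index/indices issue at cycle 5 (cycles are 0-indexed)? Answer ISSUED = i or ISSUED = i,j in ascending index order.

ISSUED = 8,9

c0: i0,i1 add+ld  pair
c1: i2 beq  no-port BR/BR
c2: i3,i4 beq+xor  pair
c3: i5,i6 st+sub  pair
c4: i7 ld  WAW r2
c5: i8,i9 mulh+beq  pair
c6: i10,i11 and+sll  pair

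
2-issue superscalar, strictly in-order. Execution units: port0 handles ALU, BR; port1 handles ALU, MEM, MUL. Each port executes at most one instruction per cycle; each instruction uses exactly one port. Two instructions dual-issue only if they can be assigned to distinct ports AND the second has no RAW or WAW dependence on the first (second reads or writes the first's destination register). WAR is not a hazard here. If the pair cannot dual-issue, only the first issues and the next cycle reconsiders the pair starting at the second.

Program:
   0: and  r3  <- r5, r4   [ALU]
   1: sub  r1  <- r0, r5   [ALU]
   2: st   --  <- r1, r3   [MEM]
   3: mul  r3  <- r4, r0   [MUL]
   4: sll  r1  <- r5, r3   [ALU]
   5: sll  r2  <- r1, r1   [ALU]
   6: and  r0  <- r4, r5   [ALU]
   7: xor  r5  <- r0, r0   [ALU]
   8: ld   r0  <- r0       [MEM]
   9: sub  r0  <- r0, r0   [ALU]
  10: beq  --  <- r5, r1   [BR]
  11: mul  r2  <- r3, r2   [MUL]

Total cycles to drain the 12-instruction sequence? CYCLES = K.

CYCLES = 8

c0: i0&i1 and.ALU sub.ALU  2-wide
c1: i2 st.MEM  no-port MEM/MUL
c2: i3 mul.MUL  RAW r3
c3: i4 sll.ALU  RAW r1
c4: i5&i6 sll.ALU and.ALU  2-wide
c5: i7&i8 xor.ALU ld.MEM  2-wide
c6: i9&i10 sub.ALU beq.BR  2-wide
c7: i11 mul.MUL  tail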